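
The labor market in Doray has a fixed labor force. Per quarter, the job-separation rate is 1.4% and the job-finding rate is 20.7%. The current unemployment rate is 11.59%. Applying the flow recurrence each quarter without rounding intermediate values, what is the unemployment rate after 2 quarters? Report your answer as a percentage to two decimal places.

With a fixed labor force, u_{t+1} = u_t + s·(1−u_t) − f·u_t = u_t·(1−s−f) + s.
Here 1−s−f = 0.779 and s = 0.014.
u_1 = 0.115900 × 0.779 + 0.014 = 0.104286.
u_2 = 0.104286 × 0.779 + 0.014 = 0.095239.

Unemployment rate after two quarters ≈ 9.52%.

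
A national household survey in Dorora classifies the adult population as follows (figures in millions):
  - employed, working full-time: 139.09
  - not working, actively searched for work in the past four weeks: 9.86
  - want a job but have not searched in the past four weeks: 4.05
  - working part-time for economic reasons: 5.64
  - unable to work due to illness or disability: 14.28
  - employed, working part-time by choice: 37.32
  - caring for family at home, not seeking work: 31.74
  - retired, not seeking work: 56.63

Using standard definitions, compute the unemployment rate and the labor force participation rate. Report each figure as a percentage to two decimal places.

Unemployment rate ≈ 5.14%; labor force participation rate ≈ 64.27%.

Employed = 139.09 + 5.64 + 37.32 = 182.05 million (anyone who worked, including part-time for economic reasons, counts as employed).
Unemployed = 9.86 million.
Labor force = 182.05 + 9.86 = 191.91 million.
Not in labor force = 4.05 + 14.28 + 31.74 + 56.63 = 106.70 million (those not working and not actively searching are outside the labor force — including those who want a job but have given up searching).
Civilian working-age population = 191.91 + 106.70 = 298.61 million.
Unemployment rate = 9.86 / 191.91 = 5.14%.
Labor force participation rate = 191.91 / 298.61 = 64.27%.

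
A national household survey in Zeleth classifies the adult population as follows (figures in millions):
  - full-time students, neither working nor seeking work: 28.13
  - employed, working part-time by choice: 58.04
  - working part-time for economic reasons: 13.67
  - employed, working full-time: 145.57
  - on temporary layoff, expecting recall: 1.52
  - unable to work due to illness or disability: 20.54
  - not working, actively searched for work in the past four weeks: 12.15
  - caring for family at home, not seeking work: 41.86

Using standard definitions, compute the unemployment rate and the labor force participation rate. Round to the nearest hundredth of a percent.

Unemployment rate ≈ 5.92%; labor force participation rate ≈ 71.84%.

Employed = 58.04 + 13.67 + 145.57 = 217.28 million (anyone who worked, including part-time for economic reasons, counts as employed).
Unemployed = 1.52 + 12.15 = 13.67 million (jobless and actively searching, or on temporary layoff).
Labor force = 217.28 + 13.67 = 230.95 million.
Not in labor force = 28.13 + 20.54 + 41.86 = 90.53 million (those not working and not actively searching are outside the labor force).
Civilian working-age population = 230.95 + 90.53 = 321.48 million.
Unemployment rate = 13.67 / 230.95 = 5.92%.
Labor force participation rate = 230.95 / 321.48 = 71.84%.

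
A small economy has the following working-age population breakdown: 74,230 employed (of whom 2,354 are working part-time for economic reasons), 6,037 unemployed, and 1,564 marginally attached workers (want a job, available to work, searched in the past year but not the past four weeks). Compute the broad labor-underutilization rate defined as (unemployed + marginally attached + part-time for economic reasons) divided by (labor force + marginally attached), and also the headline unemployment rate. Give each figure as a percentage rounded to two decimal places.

Labor force = 74,230 + 6,037 = 80,267.
Numerator = 6,037 + 1,564 + 2,354 = 9,955.
Denominator = 80,267 + 1,564 = 81,831.
Broad rate = 9,955 / 81,831 = 12.17%.
Headline unemployment rate = 6,037 / 80,267 = 7.52%.

Broad underutilization rate ≈ 12.17%; headline unemployment rate ≈ 7.52%.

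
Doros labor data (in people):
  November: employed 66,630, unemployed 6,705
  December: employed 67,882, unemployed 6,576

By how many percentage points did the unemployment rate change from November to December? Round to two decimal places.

November: labor force = 66,630 + 6,705 = 73,335; u = 6,705/73,335 = 9.14%.
December: labor force = 67,882 + 6,576 = 74,458; u = 6,576/74,458 = 8.83%.
Change = 8.83% − 9.14% = −0.31 pp.

The unemployment rate changed by −0.31 percentage points.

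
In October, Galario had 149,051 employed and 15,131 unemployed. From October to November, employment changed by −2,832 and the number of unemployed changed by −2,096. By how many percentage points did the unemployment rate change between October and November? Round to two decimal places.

The unemployment rate changed by −1.03 percentage points.

October: labor force = 149,051 + 15,131 = 164,182; u = 15,131/164,182 = 9.22%.
November: labor force = 146,219 + 13,035 = 159,254; u = 13,035/159,254 = 8.19%.
Change = 8.19% − 9.22% = −1.03 pp.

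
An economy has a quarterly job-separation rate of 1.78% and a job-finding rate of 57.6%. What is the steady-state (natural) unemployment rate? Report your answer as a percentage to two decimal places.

At steady state the flows balance: s·E = f·U, so U/(E+U) = s/(s+f).
u* = 1.78 / (1.78 + 57.6) = 1.78 / 59.38 = 3.00%.

Steady-state unemployment rate ≈ 3.00%.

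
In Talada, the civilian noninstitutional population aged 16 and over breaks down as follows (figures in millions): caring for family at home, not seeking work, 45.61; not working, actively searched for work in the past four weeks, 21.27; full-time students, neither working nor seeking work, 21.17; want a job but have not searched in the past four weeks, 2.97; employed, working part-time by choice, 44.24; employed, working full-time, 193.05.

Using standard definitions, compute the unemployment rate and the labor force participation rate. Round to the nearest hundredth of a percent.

Employed = 44.24 + 193.05 = 237.29 million.
Unemployed = 21.27 million.
Labor force = 237.29 + 21.27 = 258.56 million.
Not in labor force = 45.61 + 21.17 + 2.97 = 69.75 million (those not working and not actively searching are outside the labor force — including those who want a job but have given up searching).
Civilian working-age population = 258.56 + 69.75 = 328.31 million.
Unemployment rate = 21.27 / 258.56 = 8.23%.
Labor force participation rate = 258.56 / 328.31 = 78.75%.

Unemployment rate ≈ 8.23%; labor force participation rate ≈ 78.75%.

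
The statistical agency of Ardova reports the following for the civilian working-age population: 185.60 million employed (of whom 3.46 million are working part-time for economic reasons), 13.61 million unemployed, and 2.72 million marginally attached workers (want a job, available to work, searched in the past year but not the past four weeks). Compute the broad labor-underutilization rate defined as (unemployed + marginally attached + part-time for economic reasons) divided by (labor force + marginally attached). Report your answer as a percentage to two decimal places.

Broad underutilization rate ≈ 9.80%.

Labor force = 185.60 + 13.61 = 199.21 million.
Numerator = 13.61 + 2.72 + 3.46 = 19.79 million.
Denominator = 199.21 + 2.72 = 201.93 million.
Broad rate = 19.79 / 201.93 = 9.80%.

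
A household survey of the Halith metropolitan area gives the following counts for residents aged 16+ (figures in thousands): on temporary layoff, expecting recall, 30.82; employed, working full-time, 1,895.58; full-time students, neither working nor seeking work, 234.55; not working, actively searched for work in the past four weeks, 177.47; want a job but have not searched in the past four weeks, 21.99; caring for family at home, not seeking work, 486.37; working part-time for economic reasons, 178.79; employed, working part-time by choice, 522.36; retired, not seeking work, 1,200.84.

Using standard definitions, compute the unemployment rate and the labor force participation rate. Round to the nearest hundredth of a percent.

Employed = 1,895.58 + 178.79 + 522.36 = 2,596.73 thousand (anyone who worked, including part-time for economic reasons, counts as employed).
Unemployed = 30.82 + 177.47 = 208.29 thousand (jobless and actively searching, or on temporary layoff).
Labor force = 2,596.73 + 208.29 = 2,805.02 thousand.
Not in labor force = 234.55 + 21.99 + 486.37 + 1,200.84 = 1,943.75 thousand (those not working and not actively searching are outside the labor force — including those who want a job but have given up searching).
Civilian working-age population = 2,805.02 + 1,943.75 = 4,748.77 thousand.
Unemployment rate = 208.29 / 2,805.02 = 7.43%.
Labor force participation rate = 2,805.02 / 4,748.77 = 59.07%.

Unemployment rate ≈ 7.43%; labor force participation rate ≈ 59.07%.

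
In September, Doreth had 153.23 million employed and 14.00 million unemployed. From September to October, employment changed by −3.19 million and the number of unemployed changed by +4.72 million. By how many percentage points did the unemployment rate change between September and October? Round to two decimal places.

September: labor force = 153.23 + 14.00 = 167.23; u = 14.00/167.23 = 8.37%.
October: labor force = 150.04 + 18.72 = 168.76; u = 18.72/168.76 = 11.09%.
Change = 11.09% − 8.37% = +2.72 pp.

The unemployment rate changed by +2.72 percentage points.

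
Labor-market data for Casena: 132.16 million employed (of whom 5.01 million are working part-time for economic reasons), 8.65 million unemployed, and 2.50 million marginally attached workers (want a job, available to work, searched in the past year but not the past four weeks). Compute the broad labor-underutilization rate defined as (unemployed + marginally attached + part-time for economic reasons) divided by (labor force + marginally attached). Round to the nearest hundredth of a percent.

Labor force = 132.16 + 8.65 = 140.81 million.
Numerator = 8.65 + 2.50 + 5.01 = 16.16 million.
Denominator = 140.81 + 2.50 = 143.31 million.
Broad rate = 16.16 / 143.31 = 11.28%.

Broad underutilization rate ≈ 11.28%.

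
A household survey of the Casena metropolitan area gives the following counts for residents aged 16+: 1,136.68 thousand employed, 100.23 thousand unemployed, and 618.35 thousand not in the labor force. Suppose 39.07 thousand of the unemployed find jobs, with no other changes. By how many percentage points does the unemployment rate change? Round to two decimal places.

The unemployment rate changes by −3.16 percentage points.

Initially, labor force = 1,136.68 + 100.23 = 1,236.91 thousand, so u = 100.23/1,236.91 = 8.10%.
After the change, unemployed falls and employed rises by 39.07; labor force unchanged → E = 1,175.75, U = 61.16, labor force = 1,236.91 thousand.
New unemployment rate = 61.16 / 1,236.91 = 4.94%.
Change = 4.94% − 8.10% = −3.16 percentage points.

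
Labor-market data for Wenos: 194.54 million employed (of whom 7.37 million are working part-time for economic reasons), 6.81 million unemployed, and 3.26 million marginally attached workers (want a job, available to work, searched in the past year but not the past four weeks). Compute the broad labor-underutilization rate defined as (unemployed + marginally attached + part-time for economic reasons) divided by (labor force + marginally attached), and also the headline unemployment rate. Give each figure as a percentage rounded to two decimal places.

Broad underutilization rate ≈ 8.52%; headline unemployment rate ≈ 3.38%.

Labor force = 194.54 + 6.81 = 201.35 million.
Numerator = 6.81 + 3.26 + 7.37 = 17.44 million.
Denominator = 201.35 + 3.26 = 204.61 million.
Broad rate = 17.44 / 204.61 = 8.52%.
Headline unemployment rate = 6.81 / 201.35 = 3.38%.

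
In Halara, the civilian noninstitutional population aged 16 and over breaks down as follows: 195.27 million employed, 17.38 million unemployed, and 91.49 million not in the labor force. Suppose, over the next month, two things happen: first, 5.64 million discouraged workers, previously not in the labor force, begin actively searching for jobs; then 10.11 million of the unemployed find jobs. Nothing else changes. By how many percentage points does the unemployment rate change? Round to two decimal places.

The unemployment rate changes by −2.26 percentage points.

Initially, labor force = 195.27 + 17.38 = 212.65 million, so u = 17.38/212.65 = 8.17%.
After the first change, unemployed and labor force both rise by 5.64 → E = 195.27, U = 23.02, labor force = 218.29 million.
After the second change, unemployed falls and employed rises by 10.11; labor force unchanged → E = 205.38, U = 12.91, labor force = 218.29 million.
New unemployment rate = 12.91 / 218.29 = 5.91%.
Change = 5.91% − 8.17% = −2.26 percentage points.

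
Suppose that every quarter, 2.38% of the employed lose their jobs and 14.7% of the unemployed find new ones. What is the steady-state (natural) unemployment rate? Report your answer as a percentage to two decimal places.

Steady-state unemployment rate ≈ 13.93%.

At steady state the flows balance: s·E = f·U, so U/(E+U) = s/(s+f).
u* = 2.38 / (2.38 + 14.7) = 2.38 / 17.08 = 13.93%.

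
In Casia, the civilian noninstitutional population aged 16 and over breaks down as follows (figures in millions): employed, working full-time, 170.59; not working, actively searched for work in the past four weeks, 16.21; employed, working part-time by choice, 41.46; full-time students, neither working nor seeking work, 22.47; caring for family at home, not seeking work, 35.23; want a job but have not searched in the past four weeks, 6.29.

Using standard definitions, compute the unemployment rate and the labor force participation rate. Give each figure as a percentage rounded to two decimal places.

Unemployment rate ≈ 7.10%; labor force participation rate ≈ 78.10%.

Employed = 170.59 + 41.46 = 212.05 million.
Unemployed = 16.21 million.
Labor force = 212.05 + 16.21 = 228.26 million.
Not in labor force = 22.47 + 35.23 + 6.29 = 63.99 million (those not working and not actively searching are outside the labor force — including those who want a job but have given up searching).
Civilian working-age population = 228.26 + 63.99 = 292.25 million.
Unemployment rate = 16.21 / 228.26 = 7.10%.
Labor force participation rate = 228.26 / 292.25 = 78.10%.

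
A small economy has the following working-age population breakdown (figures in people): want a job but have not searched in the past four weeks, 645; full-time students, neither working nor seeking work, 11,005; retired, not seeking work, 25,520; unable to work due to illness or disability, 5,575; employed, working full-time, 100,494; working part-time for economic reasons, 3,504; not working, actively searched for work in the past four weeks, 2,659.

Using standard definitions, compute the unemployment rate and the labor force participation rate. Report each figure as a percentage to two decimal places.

Unemployment rate ≈ 2.49%; labor force participation rate ≈ 71.39%.

Employed = 100,494 + 3,504 = 103,998 (anyone who worked, including part-time for economic reasons, counts as employed).
Unemployed = 2,659.
Labor force = 103,998 + 2,659 = 106,657.
Not in labor force = 645 + 11,005 + 25,520 + 5,575 = 42,745 (those not working and not actively searching are outside the labor force — including those who want a job but have given up searching).
Civilian working-age population = 106,657 + 42,745 = 149,402.
Unemployment rate = 2,659 / 106,657 = 2.49%.
Labor force participation rate = 106,657 / 149,402 = 71.39%.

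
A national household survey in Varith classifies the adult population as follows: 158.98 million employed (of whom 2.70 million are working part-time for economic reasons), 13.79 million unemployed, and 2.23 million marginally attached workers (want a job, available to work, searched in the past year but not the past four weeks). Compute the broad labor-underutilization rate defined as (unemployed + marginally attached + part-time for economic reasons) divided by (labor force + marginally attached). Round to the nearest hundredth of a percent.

Broad underutilization rate ≈ 10.70%.

Labor force = 158.98 + 13.79 = 172.77 million.
Numerator = 13.79 + 2.23 + 2.70 = 18.72 million.
Denominator = 172.77 + 2.23 = 175.00 million.
Broad rate = 18.72 / 175.00 = 10.70%.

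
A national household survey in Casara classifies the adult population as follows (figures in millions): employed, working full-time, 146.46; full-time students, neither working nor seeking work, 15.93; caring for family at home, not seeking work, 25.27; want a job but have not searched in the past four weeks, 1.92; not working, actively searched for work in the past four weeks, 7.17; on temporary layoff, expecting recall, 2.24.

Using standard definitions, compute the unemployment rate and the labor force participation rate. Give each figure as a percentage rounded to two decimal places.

Unemployment rate ≈ 6.04%; labor force participation rate ≈ 78.33%.

Employed = 146.46 million.
Unemployed = 7.17 + 2.24 = 9.41 million (jobless and actively searching, or on temporary layoff).
Labor force = 146.46 + 9.41 = 155.87 million.
Not in labor force = 15.93 + 25.27 + 1.92 = 43.12 million (those not working and not actively searching are outside the labor force — including those who want a job but have given up searching).
Civilian working-age population = 155.87 + 43.12 = 198.99 million.
Unemployment rate = 9.41 / 155.87 = 6.04%.
Labor force participation rate = 155.87 / 198.99 = 78.33%.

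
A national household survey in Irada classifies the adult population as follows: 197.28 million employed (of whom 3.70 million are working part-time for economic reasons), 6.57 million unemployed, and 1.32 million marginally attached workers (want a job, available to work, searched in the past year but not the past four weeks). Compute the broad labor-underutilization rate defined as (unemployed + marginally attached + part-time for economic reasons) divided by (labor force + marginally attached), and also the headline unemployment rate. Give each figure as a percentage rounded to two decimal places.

Broad underutilization rate ≈ 5.65%; headline unemployment rate ≈ 3.22%.

Labor force = 197.28 + 6.57 = 203.85 million.
Numerator = 6.57 + 1.32 + 3.70 = 11.59 million.
Denominator = 203.85 + 1.32 = 205.17 million.
Broad rate = 11.59 / 205.17 = 5.65%.
Headline unemployment rate = 6.57 / 203.85 = 3.22%.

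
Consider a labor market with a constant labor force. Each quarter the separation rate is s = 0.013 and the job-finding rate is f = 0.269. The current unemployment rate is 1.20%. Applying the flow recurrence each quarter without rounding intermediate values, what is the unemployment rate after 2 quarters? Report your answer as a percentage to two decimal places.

Unemployment rate after two quarters ≈ 2.85%.

With a fixed labor force, u_{t+1} = u_t + s·(1−u_t) − f·u_t = u_t·(1−s−f) + s.
Here 1−s−f = 0.718 and s = 0.013.
u_1 = 0.012000 × 0.718 + 0.013 = 0.021616.
u_2 = 0.021616 × 0.718 + 0.013 = 0.028520.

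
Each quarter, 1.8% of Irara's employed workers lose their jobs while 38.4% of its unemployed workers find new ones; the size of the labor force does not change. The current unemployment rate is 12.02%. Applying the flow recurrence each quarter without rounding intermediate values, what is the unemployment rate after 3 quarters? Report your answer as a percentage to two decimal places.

Unemployment rate after three quarters ≈ 6.09%.

With a fixed labor force, u_{t+1} = u_t + s·(1−u_t) − f·u_t = u_t·(1−s−f) + s.
Here 1−s−f = 0.598 and s = 0.018.
u_1 = 0.120200 × 0.598 + 0.018 = 0.089880.
u_2 = 0.089880 × 0.598 + 0.018 = 0.071748.
u_3 = 0.071748 × 0.598 + 0.018 = 0.060905.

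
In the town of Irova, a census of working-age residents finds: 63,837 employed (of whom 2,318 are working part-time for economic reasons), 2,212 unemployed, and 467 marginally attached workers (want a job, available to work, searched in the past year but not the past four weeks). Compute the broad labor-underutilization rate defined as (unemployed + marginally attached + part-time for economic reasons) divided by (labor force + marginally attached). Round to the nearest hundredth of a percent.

Labor force = 63,837 + 2,212 = 66,049.
Numerator = 2,212 + 467 + 2,318 = 4,997.
Denominator = 66,049 + 467 = 66,516.
Broad rate = 4,997 / 66,516 = 7.51%.

Broad underutilization rate ≈ 7.51%.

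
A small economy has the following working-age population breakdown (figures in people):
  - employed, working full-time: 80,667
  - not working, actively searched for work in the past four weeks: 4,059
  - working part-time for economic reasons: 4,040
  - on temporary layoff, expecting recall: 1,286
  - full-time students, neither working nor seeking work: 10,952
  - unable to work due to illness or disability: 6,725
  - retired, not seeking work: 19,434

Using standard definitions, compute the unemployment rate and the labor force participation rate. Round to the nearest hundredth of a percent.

Unemployment rate ≈ 5.94%; labor force participation rate ≈ 70.82%.

Employed = 80,667 + 4,040 = 84,707 (anyone who worked, including part-time for economic reasons, counts as employed).
Unemployed = 4,059 + 1,286 = 5,345 (jobless and actively searching, or on temporary layoff).
Labor force = 84,707 + 5,345 = 90,052.
Not in labor force = 10,952 + 6,725 + 19,434 = 37,111 (those not working and not actively searching are outside the labor force).
Civilian working-age population = 90,052 + 37,111 = 127,163.
Unemployment rate = 5,345 / 90,052 = 5.94%.
Labor force participation rate = 90,052 / 127,163 = 70.82%.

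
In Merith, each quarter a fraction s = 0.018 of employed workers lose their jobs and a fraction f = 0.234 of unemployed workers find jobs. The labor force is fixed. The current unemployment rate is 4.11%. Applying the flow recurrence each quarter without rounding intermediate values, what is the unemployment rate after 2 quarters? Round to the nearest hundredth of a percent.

Unemployment rate after two quarters ≈ 5.45%.

With a fixed labor force, u_{t+1} = u_t + s·(1−u_t) − f·u_t = u_t·(1−s−f) + s.
Here 1−s−f = 0.748 and s = 0.018.
u_1 = 0.041100 × 0.748 + 0.018 = 0.048743.
u_2 = 0.048743 × 0.748 + 0.018 = 0.054460.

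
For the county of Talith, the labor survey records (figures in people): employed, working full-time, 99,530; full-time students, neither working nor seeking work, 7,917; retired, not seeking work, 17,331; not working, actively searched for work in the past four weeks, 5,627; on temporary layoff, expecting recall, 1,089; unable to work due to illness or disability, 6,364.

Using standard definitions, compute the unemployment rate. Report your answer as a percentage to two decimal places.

Employed = 99,530.
Unemployed = 5,627 + 1,089 = 6,716 (jobless and actively searching, or on temporary layoff).
Labor force = 99,530 + 6,716 = 106,246.
Unemployment rate = 6,716 / 106,246 = 6.32%.

Unemployment rate ≈ 6.32%.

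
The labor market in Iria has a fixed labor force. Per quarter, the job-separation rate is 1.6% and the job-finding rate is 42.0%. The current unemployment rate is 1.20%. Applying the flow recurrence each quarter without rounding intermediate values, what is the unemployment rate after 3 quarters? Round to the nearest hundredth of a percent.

Unemployment rate after three quarters ≈ 3.23%.

With a fixed labor force, u_{t+1} = u_t + s·(1−u_t) − f·u_t = u_t·(1−s−f) + s.
Here 1−s−f = 0.564 and s = 0.016.
u_1 = 0.012000 × 0.564 + 0.016 = 0.022768.
u_2 = 0.022768 × 0.564 + 0.016 = 0.028841.
u_3 = 0.028841 × 0.564 + 0.016 = 0.032266.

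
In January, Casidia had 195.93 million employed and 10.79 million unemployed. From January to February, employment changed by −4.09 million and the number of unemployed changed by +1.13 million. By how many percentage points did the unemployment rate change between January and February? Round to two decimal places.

The unemployment rate changed by +0.63 percentage points.

January: labor force = 195.93 + 10.79 = 206.72; u = 10.79/206.72 = 5.22%.
February: labor force = 191.84 + 11.92 = 203.76; u = 11.92/203.76 = 5.85%.
Change = 5.85% − 5.22% = +0.63 pp.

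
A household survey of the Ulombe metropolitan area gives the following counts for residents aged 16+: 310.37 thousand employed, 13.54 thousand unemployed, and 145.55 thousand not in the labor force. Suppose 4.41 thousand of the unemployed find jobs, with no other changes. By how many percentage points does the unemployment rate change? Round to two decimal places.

The unemployment rate changes by −1.36 percentage points.

Initially, labor force = 310.37 + 13.54 = 323.91 thousand, so u = 13.54/323.91 = 4.18%.
After the change, unemployed falls and employed rises by 4.41; labor force unchanged → E = 314.78, U = 9.13, labor force = 323.91 thousand.
New unemployment rate = 9.13 / 323.91 = 2.82%.
Change = 2.82% − 4.18% = −1.36 percentage points.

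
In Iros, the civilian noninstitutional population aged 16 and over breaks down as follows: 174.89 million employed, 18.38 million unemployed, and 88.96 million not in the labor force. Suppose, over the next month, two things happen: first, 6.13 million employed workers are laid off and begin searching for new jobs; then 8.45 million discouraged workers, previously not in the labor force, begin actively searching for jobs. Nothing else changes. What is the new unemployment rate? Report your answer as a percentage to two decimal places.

New unemployment rate ≈ 16.34%.

Initially, labor force = 174.89 + 18.38 = 193.27 million, so u = 18.38/193.27 = 9.51%.
After the first change, employed falls and unemployed rises by 6.13; labor force unchanged → E = 168.76, U = 24.51, labor force = 193.27 million.
After the second change, unemployed and labor force both rise by 8.45 → E = 168.76, U = 32.96, labor force = 201.72 million.
New unemployment rate = 32.96 / 201.72 = 16.34%.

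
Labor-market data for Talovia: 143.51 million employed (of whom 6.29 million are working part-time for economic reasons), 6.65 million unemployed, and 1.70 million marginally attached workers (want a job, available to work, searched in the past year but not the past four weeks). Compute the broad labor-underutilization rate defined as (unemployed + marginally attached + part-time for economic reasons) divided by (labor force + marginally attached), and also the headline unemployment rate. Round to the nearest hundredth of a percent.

Labor force = 143.51 + 6.65 = 150.16 million.
Numerator = 6.65 + 1.70 + 6.29 = 14.64 million.
Denominator = 150.16 + 1.70 = 151.86 million.
Broad rate = 14.64 / 151.86 = 9.64%.
Headline unemployment rate = 6.65 / 150.16 = 4.43%.

Broad underutilization rate ≈ 9.64%; headline unemployment rate ≈ 4.43%.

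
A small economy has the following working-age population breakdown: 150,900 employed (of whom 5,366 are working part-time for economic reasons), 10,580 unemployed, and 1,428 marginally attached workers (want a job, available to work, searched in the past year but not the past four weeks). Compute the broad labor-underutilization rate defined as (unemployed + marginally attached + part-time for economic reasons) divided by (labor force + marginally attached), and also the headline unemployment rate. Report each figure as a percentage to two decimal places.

Broad underutilization rate ≈ 10.66%; headline unemployment rate ≈ 6.55%.

Labor force = 150,900 + 10,580 = 161,480.
Numerator = 10,580 + 1,428 + 5,366 = 17,374.
Denominator = 161,480 + 1,428 = 162,908.
Broad rate = 17,374 / 162,908 = 10.66%.
Headline unemployment rate = 10,580 / 161,480 = 6.55%.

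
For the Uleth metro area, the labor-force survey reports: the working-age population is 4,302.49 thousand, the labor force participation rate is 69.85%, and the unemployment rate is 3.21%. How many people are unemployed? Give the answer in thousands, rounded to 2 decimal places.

Labor force = 0.6985 × 4,302.49 = 3,005.29 thousand.
Unemployed = 0.0321 × 3,005.29 ≈ 96.47 thousand.

About 96.47 thousand are unemployed.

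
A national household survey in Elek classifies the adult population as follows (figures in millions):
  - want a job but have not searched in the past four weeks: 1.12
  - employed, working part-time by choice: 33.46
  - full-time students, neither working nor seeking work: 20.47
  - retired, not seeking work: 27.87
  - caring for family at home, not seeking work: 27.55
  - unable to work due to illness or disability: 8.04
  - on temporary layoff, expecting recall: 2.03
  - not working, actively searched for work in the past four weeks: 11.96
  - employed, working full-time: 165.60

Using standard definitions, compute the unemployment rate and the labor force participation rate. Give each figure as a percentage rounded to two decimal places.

Unemployment rate ≈ 6.57%; labor force participation rate ≈ 71.47%.

Employed = 33.46 + 165.60 = 199.06 million.
Unemployed = 2.03 + 11.96 = 13.99 million (jobless and actively searching, or on temporary layoff).
Labor force = 199.06 + 13.99 = 213.05 million.
Not in labor force = 1.12 + 20.47 + 27.87 + 27.55 + 8.04 = 85.05 million (those not working and not actively searching are outside the labor force — including those who want a job but have given up searching).
Civilian working-age population = 213.05 + 85.05 = 298.10 million.
Unemployment rate = 13.99 / 213.05 = 6.57%.
Labor force participation rate = 213.05 / 298.10 = 71.47%.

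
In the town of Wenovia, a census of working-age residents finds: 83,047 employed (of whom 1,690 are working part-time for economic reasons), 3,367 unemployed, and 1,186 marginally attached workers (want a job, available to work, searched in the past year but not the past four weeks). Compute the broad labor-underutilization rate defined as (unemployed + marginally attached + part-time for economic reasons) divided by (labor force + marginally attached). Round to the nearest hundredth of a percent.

Labor force = 83,047 + 3,367 = 86,414.
Numerator = 3,367 + 1,186 + 1,690 = 6,243.
Denominator = 86,414 + 1,186 = 87,600.
Broad rate = 6,243 / 87,600 = 7.13%.

Broad underutilization rate ≈ 7.13%.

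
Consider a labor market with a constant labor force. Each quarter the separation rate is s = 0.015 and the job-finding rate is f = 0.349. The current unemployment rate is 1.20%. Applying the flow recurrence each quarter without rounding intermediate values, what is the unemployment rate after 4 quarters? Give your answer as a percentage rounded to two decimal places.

With a fixed labor force, u_{t+1} = u_t + s·(1−u_t) − f·u_t = u_t·(1−s−f) + s.
Here 1−s−f = 0.636 and s = 0.015.
u_1 = 0.012000 × 0.636 + 0.015 = 0.022632.
u_2 = 0.022632 × 0.636 + 0.015 = 0.029394.
u_3 = 0.029394 × 0.636 + 0.015 = 0.033695.
u_4 = 0.033695 × 0.636 + 0.015 = 0.036430.

Unemployment rate after four quarters ≈ 3.64%.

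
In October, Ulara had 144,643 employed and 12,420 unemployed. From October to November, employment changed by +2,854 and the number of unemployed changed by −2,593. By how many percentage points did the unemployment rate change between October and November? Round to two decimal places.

The unemployment rate changed by −1.66 percentage points.

October: labor force = 144,643 + 12,420 = 157,063; u = 12,420/157,063 = 7.91%.
November: labor force = 147,497 + 9,827 = 157,324; u = 9,827/157,324 = 6.25%.
Change = 6.25% − 7.91% = −1.66 pp.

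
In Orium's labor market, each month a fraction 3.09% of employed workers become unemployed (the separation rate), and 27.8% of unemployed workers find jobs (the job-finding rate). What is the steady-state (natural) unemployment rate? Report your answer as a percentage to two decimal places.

At steady state the flows balance: s·E = f·U, so U/(E+U) = s/(s+f).
u* = 3.09 / (3.09 + 27.8) = 3.09 / 30.89 = 10.00%.

Steady-state unemployment rate ≈ 10.00%.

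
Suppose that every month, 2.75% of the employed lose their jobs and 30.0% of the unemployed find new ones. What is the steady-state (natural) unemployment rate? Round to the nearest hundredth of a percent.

At steady state the flows balance: s·E = f·U, so U/(E+U) = s/(s+f).
u* = 2.75 / (2.75 + 30.0) = 2.75 / 32.75 = 8.40%.

Steady-state unemployment rate ≈ 8.40%.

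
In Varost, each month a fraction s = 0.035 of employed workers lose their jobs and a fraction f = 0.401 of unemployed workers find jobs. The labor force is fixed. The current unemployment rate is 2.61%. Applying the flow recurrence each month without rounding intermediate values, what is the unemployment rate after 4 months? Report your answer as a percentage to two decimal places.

With a fixed labor force, u_{t+1} = u_t + s·(1−u_t) − f·u_t = u_t·(1−s−f) + s.
Here 1−s−f = 0.564 and s = 0.035.
u_1 = 0.026100 × 0.564 + 0.035 = 0.049720.
u_2 = 0.049720 × 0.564 + 0.035 = 0.063042.
u_3 = 0.063042 × 0.564 + 0.035 = 0.070556.
u_4 = 0.070556 × 0.564 + 0.035 = 0.074794.

Unemployment rate after four months ≈ 7.48%.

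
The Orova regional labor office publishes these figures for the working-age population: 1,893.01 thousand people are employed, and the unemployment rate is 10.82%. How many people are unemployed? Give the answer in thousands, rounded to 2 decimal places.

Let U be the number unemployed. The labor force is E + U, and U/(E+U) = 0.1082.
So U = 0.1082 × 1,893.01 / (1 − 0.1082) = 204.8237 / 0.8918 ≈ 229.67 thousand.

About 229.67 thousand are unemployed.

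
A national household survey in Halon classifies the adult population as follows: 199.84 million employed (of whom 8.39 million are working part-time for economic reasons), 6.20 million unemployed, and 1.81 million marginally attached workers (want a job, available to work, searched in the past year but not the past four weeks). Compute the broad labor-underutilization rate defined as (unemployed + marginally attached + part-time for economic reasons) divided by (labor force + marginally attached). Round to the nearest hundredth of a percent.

Broad underutilization rate ≈ 7.89%.

Labor force = 199.84 + 6.20 = 206.04 million.
Numerator = 6.20 + 1.81 + 8.39 = 16.40 million.
Denominator = 206.04 + 1.81 = 207.85 million.
Broad rate = 16.40 / 207.85 = 7.89%.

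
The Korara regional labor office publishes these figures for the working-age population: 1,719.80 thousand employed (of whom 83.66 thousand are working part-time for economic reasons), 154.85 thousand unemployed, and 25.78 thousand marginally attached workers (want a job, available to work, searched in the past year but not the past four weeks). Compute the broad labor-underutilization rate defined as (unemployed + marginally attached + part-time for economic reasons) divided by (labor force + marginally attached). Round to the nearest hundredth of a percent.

Labor force = 1,719.80 + 154.85 = 1,874.65 thousand.
Numerator = 154.85 + 25.78 + 83.66 = 264.29 thousand.
Denominator = 1,874.65 + 25.78 = 1,900.43 thousand.
Broad rate = 264.29 / 1,900.43 = 13.91%.

Broad underutilization rate ≈ 13.91%.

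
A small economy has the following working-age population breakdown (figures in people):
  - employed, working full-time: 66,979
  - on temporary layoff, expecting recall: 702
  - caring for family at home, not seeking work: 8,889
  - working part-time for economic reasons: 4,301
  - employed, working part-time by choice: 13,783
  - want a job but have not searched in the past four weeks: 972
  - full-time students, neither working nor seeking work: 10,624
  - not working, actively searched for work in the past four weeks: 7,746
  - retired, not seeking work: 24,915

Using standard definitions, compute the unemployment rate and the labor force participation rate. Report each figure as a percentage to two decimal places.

Employed = 66,979 + 4,301 + 13,783 = 85,063 (anyone who worked, including part-time for economic reasons, counts as employed).
Unemployed = 702 + 7,746 = 8,448 (jobless and actively searching, or on temporary layoff).
Labor force = 85,063 + 8,448 = 93,511.
Not in labor force = 8,889 + 972 + 10,624 + 24,915 = 45,400 (those not working and not actively searching are outside the labor force — including those who want a job but have given up searching).
Civilian working-age population = 93,511 + 45,400 = 138,911.
Unemployment rate = 8,448 / 93,511 = 9.03%.
Labor force participation rate = 93,511 / 138,911 = 67.32%.

Unemployment rate ≈ 9.03%; labor force participation rate ≈ 67.32%.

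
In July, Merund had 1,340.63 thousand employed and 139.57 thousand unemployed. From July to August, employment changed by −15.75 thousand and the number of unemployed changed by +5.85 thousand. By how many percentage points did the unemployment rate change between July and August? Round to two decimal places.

July: labor force = 1,340.63 + 139.57 = 1,480.20; u = 139.57/1,480.20 = 9.43%.
August: labor force = 1,324.88 + 145.42 = 1,470.30; u = 145.42/1,470.30 = 9.89%.
Change = 9.89% − 9.43% = +0.46 pp.

The unemployment rate changed by +0.46 percentage points.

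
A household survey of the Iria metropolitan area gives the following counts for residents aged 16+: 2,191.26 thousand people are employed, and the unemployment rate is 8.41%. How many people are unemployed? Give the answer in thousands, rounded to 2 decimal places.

About 201.21 thousand are unemployed.

Let U be the number unemployed. The labor force is E + U, and U/(E+U) = 0.0841.
So U = 0.0841 × 2,191.26 / (1 − 0.0841) = 184.2850 / 0.9159 ≈ 201.21 thousand.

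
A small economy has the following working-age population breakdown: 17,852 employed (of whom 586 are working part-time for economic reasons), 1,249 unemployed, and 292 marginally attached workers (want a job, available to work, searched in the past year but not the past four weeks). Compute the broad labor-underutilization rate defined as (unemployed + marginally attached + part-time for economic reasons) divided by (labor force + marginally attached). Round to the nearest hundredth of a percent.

Broad underutilization rate ≈ 10.97%.

Labor force = 17,852 + 1,249 = 19,101.
Numerator = 1,249 + 292 + 586 = 2,127.
Denominator = 19,101 + 292 = 19,393.
Broad rate = 2,127 / 19,393 = 10.97%.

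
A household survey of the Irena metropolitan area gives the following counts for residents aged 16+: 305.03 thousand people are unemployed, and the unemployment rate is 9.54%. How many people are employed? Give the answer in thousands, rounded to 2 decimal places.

About 2,892.35 thousand are employed.

Labor force = U / u = 305.03 / 0.0954 ≈ 3,197.38 thousand.
Employed = labor force − unemployed = 3,197.38 − 305.03 = 2,892.35 thousand.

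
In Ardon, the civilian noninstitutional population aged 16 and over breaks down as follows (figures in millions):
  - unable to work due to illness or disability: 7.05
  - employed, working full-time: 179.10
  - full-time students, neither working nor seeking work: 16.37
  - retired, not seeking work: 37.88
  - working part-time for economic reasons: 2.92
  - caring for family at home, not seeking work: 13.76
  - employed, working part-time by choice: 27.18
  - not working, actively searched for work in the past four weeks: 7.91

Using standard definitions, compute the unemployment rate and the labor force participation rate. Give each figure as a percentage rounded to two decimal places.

Employed = 179.10 + 2.92 + 27.18 = 209.20 million (anyone who worked, including part-time for economic reasons, counts as employed).
Unemployed = 7.91 million.
Labor force = 209.20 + 7.91 = 217.11 million.
Not in labor force = 7.05 + 16.37 + 37.88 + 13.76 = 75.06 million (those not working and not actively searching are outside the labor force).
Civilian working-age population = 217.11 + 75.06 = 292.17 million.
Unemployment rate = 7.91 / 217.11 = 3.64%.
Labor force participation rate = 217.11 / 292.17 = 74.31%.

Unemployment rate ≈ 3.64%; labor force participation rate ≈ 74.31%.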